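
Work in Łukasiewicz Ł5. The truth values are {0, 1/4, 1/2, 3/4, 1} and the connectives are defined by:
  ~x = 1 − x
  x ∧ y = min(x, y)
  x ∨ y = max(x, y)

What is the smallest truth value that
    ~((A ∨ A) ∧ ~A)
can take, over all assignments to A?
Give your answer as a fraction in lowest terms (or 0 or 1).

Take A = 1/2:
A ∨ A = 1/2 ∨ 1/2 = 1/2
~A = ~1/2 = 1/2
(A ∨ A) ∧ ~A = 1/2 ∧ 1/2 = 1/2
~((A ∨ A) ∧ ~A) = ~1/2 = 1/2
No assignment yields a value below 1/2, so this is the minimum.

1/2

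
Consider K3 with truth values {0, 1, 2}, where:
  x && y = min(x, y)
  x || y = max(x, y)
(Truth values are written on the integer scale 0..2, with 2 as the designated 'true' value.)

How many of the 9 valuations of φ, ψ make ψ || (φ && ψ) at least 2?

3

φ = 0, ψ = 0 ↦ 0  <
φ = 0, ψ = 1 ↦ 1  <
φ = 0, ψ = 2 ↦ 2  ≥
φ = 1, ψ = 0 ↦ 0  <
φ = 1, ψ = 1 ↦ 1  <
φ = 1, ψ = 2 ↦ 2  ≥
φ = 2, ψ = 0 ↦ 0  <
φ = 2, ψ = 1 ↦ 1  <
φ = 2, ψ = 2 ↦ 2  ≥
So 3 of the 9 assignments meet the threshold.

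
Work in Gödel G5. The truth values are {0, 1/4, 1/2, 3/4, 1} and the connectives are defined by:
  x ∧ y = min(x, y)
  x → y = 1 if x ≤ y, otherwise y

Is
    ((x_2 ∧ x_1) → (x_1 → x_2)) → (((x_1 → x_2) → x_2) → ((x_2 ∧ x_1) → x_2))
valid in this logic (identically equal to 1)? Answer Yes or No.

Yes

At x_1 = 1, x_2 = 1/4, for instance:
x_2 ∧ x_1 = 1/4 ∧ 1 = 1/4
x_1 → x_2 = 1 → 1/4 = 1/4
(x_2 ∧ x_1) → (x_1 → x_2) = 1/4 → 1/4 = 1
(x_1 → x_2) → x_2 = 1/4 → 1/4 = 1
(x_2 ∧ x_1) → x_2 = 1/4 → 1/4 = 1
((x_1 → x_2) → x_2) → ((x_2 ∧ x_1) → x_2) = 1 → 1 = 1
((x_2 ∧ x_1) → (x_1 → x_2)) → (((x_1 → x_2) → x_2) → ((x_2 ∧ x_1) → x_2)) = 1 → 1 = 1
and checking the remaining 24 assignments likewise gives ≥ 1 in every case.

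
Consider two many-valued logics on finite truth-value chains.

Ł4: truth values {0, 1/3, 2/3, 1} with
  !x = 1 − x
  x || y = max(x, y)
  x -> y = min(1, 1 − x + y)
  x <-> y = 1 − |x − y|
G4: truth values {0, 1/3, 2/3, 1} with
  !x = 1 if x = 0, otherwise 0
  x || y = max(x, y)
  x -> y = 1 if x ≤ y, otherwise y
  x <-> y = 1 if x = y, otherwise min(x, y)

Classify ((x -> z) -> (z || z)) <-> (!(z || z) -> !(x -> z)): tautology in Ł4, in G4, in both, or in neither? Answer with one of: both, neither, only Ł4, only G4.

only Ł4

In Ł4: every assignment gives 1 — tautology.
In G4: at x = 0, z = 1/3 the value is 1/3 — not a tautology.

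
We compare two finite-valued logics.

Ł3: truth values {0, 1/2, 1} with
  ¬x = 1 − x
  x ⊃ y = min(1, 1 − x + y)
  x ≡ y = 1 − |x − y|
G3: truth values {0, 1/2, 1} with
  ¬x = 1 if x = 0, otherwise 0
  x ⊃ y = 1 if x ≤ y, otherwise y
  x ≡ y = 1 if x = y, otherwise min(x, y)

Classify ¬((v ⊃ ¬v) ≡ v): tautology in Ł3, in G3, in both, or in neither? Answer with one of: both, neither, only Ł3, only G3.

only G3

In Ł3: at v = 1/2 the value is 1/2 — not a tautology.
In G3: every assignment gives 1 — tautology.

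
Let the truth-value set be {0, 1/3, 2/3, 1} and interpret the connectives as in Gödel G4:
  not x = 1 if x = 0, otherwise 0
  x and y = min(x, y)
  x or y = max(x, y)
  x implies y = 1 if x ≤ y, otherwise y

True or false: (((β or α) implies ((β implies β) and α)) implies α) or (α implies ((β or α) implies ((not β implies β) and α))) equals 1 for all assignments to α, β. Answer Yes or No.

Counterexample: take α = 1/3, β = 0.
β or α = 0 or 1/3 = 1/3
β implies β = 0 implies 0 = 1
(β implies β) and α = 1 and 1/3 = 1/3
(β or α) implies ((β implies β) and α) = 1/3 implies 1/3 = 1
((β or α) implies ((β implies β) and α)) implies α = 1 implies 1/3 = 1/3
β or α = 0 or 1/3 = 1/3
not β = not 0 = 1
not β implies β = 1 implies 0 = 0
(not β implies β) and α = 0 and 1/3 = 0
(β or α) implies ((not β implies β) and α) = 1/3 implies 0 = 0
α implies ((β or α) implies ((not β implies β) and α)) = 1/3 implies 0 = 0
(((β or α) implies ((β implies β) and α)) implies α) or (α implies ((β or α) implies ((not β implies β) and α))) = 1/3 or 0 = 1/3
This gives 1/3 ≠ 1.

No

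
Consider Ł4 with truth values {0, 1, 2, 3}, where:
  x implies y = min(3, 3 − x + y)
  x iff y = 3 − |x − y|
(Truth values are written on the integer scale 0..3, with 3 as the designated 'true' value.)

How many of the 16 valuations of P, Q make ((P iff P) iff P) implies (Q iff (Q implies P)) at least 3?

P = 0, Q = 0 ↦ 3  ≥
P = 0, Q = 1 ↦ 3  ≥
P = 0, Q = 2 ↦ 3  ≥
P = 0, Q = 3 ↦ 3  ≥
P = 1, Q = 0 ↦ 2  <
P = 1, Q = 1 ↦ 3  ≥
P = 1, Q = 2 ↦ 3  ≥
P = 1, Q = 3 ↦ 3  ≥
P = 2, Q = 0 ↦ 1  <
P = 2, Q = 1 ↦ 2  <
P = 2, Q = 2 ↦ 3  ≥
P = 2, Q = 3 ↦ 3  ≥
P = 3, Q = 0 ↦ 0  <
P = 3, Q = 1 ↦ 1  <
P = 3, Q = 2 ↦ 2  <
P = 3, Q = 3 ↦ 3  ≥
So 10 of the 16 assignments meet the threshold.

10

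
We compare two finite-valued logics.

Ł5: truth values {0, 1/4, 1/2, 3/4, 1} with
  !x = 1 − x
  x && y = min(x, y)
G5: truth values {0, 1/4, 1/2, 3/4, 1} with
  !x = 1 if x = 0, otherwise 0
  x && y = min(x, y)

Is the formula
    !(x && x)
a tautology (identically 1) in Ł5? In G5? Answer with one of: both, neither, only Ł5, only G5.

In Ł5: at x = 1/4 the value is 3/4 — not a tautology.
In G5: at x = 1/4 the value is 0 — not a tautology.

neither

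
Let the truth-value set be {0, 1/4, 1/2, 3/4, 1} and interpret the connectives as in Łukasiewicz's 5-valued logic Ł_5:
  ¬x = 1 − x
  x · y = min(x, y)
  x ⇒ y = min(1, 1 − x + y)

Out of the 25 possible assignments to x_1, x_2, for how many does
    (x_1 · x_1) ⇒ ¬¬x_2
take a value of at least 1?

15

value 1: 15 assignments (counts)
value 3/4: 4 assignments
value 1/2: 3 assignments
value 1/4: 2 assignments
value 0: 1 assignment
So 15 of the 25 assignments meet the threshold.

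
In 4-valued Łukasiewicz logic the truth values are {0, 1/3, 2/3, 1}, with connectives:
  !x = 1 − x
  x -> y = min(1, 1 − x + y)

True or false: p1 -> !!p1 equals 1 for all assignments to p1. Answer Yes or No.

Yes

p1 = 0 ↦ 1
p1 = 1/3 ↦ 1
p1 = 2/3 ↦ 1
p1 = 1 ↦ 1
Every assignment gives a value ≥ 1.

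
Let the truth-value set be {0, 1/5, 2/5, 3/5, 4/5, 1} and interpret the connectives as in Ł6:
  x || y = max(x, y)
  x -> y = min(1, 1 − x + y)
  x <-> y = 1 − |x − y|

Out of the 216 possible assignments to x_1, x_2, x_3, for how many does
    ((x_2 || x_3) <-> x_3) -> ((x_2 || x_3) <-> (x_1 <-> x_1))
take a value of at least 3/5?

value 1: 102 assignments (counts)
value 4/5: 42 assignments (counts)
value 3/5: 30 assignments (counts)
value 2/5: 24 assignments
value 1/5: 12 assignments
value 0: 6 assignments
So 174 of the 216 assignments meet the threshold.

174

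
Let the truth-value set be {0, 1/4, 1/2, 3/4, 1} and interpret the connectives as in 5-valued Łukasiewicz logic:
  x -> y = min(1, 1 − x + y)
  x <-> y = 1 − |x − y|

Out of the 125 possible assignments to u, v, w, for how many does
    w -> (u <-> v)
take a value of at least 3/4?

value 1: 85 assignments (counts)
value 3/4: 20 assignments (counts)
value 1/2: 12 assignments
value 1/4: 6 assignments
value 0: 2 assignments
So 105 of the 125 assignments meet the threshold.

105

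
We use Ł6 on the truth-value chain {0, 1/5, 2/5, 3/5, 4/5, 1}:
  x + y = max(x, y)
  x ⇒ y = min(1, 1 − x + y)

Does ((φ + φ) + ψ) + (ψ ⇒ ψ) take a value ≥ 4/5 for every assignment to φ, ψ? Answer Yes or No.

At φ = 4/5, ψ = 3/5, for instance:
φ + φ = 4/5 + 4/5 = 4/5
(φ + φ) + ψ = 4/5 + 3/5 = 4/5
ψ ⇒ ψ = 3/5 ⇒ 3/5 = 1
((φ + φ) + ψ) + (ψ ⇒ ψ) = 4/5 + 1 = 1
and checking the remaining 35 assignments likewise gives ≥ 4/5 in every case.

Yes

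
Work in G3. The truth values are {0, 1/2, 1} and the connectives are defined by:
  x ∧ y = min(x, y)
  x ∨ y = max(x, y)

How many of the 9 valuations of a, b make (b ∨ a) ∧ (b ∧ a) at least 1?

1

a = 0, b = 0 ↦ 0  <
a = 0, b = 1/2 ↦ 0  <
a = 0, b = 1 ↦ 0  <
a = 1/2, b = 0 ↦ 0  <
a = 1/2, b = 1/2 ↦ 1/2  <
a = 1/2, b = 1 ↦ 1/2  <
a = 1, b = 0 ↦ 0  <
a = 1, b = 1/2 ↦ 1/2  <
a = 1, b = 1 ↦ 1  ≥
So 1 of the 9 assignments meets the threshold.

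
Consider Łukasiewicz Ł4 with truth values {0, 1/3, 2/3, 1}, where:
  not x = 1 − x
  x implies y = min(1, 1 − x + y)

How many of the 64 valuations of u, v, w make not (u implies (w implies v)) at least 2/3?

4

value 1: 1 assignment (counts)
value 2/3: 3 assignments (counts)
value 1/3: 6 assignments
value 0: 54 assignments
So 4 of the 64 assignments meet the threshold.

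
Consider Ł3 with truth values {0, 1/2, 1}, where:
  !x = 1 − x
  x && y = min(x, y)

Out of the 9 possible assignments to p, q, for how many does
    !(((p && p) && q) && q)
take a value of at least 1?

p = 0, q = 0 ↦ 1  ≥
p = 0, q = 1/2 ↦ 1  ≥
p = 0, q = 1 ↦ 1  ≥
p = 1/2, q = 0 ↦ 1  ≥
p = 1/2, q = 1/2 ↦ 1/2  <
p = 1/2, q = 1 ↦ 1/2  <
p = 1, q = 0 ↦ 1  ≥
p = 1, q = 1/2 ↦ 1/2  <
p = 1, q = 1 ↦ 0  <
So 5 of the 9 assignments meet the threshold.

5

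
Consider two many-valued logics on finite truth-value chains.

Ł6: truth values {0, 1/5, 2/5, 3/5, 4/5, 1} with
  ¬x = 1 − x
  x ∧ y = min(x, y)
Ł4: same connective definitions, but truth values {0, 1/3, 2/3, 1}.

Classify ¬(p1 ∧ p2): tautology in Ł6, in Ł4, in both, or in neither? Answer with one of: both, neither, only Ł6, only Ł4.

neither

In Ł6: at p1 = 1/5, p2 = 1/5 the value is 4/5 — not a tautology.
In Ł4: at p1 = 1/3, p2 = 1/3 the value is 2/3 — not a tautology.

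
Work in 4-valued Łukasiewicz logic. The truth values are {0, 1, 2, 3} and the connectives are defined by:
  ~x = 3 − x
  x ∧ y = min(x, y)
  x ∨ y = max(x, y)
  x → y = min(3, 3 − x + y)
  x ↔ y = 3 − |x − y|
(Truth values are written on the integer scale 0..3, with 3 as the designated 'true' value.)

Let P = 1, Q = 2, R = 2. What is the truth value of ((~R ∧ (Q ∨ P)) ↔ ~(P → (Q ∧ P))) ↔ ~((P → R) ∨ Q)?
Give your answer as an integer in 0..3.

1

~R = ~2 = 1
Q ∨ P = 2 ∨ 1 = 2
~R ∧ (Q ∨ P) = 1 ∧ 2 = 1
Q ∧ P = 2 ∧ 1 = 1
P → (Q ∧ P) = 1 → 1 = 3
~(P → (Q ∧ P)) = ~3 = 0
(~R ∧ (Q ∨ P)) ↔ ~(P → (Q ∧ P)) = 1 ↔ 0 = 2
P → R = 1 → 2 = 3
(P → R) ∨ Q = 3 ∨ 2 = 3
~((P → R) ∨ Q) = ~3 = 0
((~R ∧ (Q ∨ P)) ↔ ~(P → (Q ∧ P))) ↔ ~((P → R) ∨ Q) = 2 ↔ 0 = 1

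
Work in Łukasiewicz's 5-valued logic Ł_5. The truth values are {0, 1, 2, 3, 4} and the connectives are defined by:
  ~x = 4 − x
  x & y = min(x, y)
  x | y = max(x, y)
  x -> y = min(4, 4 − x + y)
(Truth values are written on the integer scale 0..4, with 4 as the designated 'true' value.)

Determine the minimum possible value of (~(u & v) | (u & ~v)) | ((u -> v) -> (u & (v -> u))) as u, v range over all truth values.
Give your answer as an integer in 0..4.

Take u = 2, v = 2:
u & v = 2 & 2 = 2
~(u & v) = ~2 = 2
~v = ~2 = 2
u & ~v = 2 & 2 = 2
~(u & v) | (u & ~v) = 2 | 2 = 2
u -> v = 2 -> 2 = 4
v -> u = 2 -> 2 = 4
u & (v -> u) = 2 & 4 = 2
(u -> v) -> (u & (v -> u)) = 4 -> 2 = 2
(~(u & v) | (u & ~v)) | ((u -> v) -> (u & (v -> u))) = 2 | 2 = 2
No assignment yields a value below 2, so this is the minimum.

2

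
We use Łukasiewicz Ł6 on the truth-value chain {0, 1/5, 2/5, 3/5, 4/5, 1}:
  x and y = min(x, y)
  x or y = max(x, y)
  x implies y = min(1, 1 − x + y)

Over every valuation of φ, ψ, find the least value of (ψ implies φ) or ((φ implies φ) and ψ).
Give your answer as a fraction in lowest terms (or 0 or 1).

Take φ = 0, ψ = 2/5:
ψ implies φ = 2/5 implies 0 = 3/5
φ implies φ = 0 implies 0 = 1
(φ implies φ) and ψ = 1 and 2/5 = 2/5
(ψ implies φ) or ((φ implies φ) and ψ) = 3/5 or 2/5 = 3/5
No assignment yields a value below 3/5, so this is the minimum.

3/5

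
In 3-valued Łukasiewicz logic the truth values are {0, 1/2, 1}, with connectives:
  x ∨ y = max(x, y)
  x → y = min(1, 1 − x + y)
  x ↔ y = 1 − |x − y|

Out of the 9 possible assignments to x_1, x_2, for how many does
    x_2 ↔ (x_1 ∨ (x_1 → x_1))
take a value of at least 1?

x_1 = 0, x_2 = 0 ↦ 0  <
x_1 = 0, x_2 = 1/2 ↦ 1/2  <
x_1 = 0, x_2 = 1 ↦ 1  ≥
x_1 = 1/2, x_2 = 0 ↦ 0  <
x_1 = 1/2, x_2 = 1/2 ↦ 1/2  <
x_1 = 1/2, x_2 = 1 ↦ 1  ≥
x_1 = 1, x_2 = 0 ↦ 0  <
x_1 = 1, x_2 = 1/2 ↦ 1/2  <
x_1 = 1, x_2 = 1 ↦ 1  ≥
So 3 of the 9 assignments meet the threshold.

3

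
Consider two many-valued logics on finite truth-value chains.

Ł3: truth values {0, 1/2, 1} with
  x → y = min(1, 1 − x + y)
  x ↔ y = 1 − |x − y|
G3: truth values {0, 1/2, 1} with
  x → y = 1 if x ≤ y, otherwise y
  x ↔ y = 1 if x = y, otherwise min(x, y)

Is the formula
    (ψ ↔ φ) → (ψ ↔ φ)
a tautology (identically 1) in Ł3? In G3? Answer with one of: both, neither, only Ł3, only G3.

both

In Ł3: every assignment gives 1 — tautology.
In G3: every assignment gives 1 — tautology.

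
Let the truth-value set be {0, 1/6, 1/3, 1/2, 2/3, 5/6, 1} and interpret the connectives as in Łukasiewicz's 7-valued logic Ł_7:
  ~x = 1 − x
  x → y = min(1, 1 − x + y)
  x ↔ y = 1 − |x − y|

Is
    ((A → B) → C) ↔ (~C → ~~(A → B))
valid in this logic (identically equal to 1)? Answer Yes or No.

No

Counterexample: take A = 0, B = 0, C = 0.
A → B = 0 → 0 = 1
(A → B) → C = 1 → 0 = 0
~C = ~0 = 1
A → B = 0 → 0 = 1
~(A → B) = ~1 = 0
~~(A → B) = ~0 = 1
~C → ~~(A → B) = 1 → 1 = 1
((A → B) → C) ↔ (~C → ~~(A → B)) = 0 ↔ 1 = 0
This gives 0 ≠ 1.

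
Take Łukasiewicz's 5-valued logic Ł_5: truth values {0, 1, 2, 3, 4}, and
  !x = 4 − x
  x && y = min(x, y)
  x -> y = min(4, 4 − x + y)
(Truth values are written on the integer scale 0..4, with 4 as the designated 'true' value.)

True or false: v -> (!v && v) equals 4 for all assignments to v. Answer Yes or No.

Counterexample: take v = 3.
!v = !3 = 1
!v && v = 1 && 3 = 1
v -> (!v && v) = 3 -> 1 = 2
This gives 2 ≠ 4.

No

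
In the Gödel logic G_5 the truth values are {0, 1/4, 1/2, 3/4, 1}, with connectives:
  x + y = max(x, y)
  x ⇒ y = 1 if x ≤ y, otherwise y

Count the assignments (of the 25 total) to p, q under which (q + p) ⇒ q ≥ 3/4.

16

value 1: 15 assignments (counts)
value 3/4: 1 assignment (counts)
value 1/2: 2 assignments
value 1/4: 3 assignments
value 0: 4 assignments
So 16 of the 25 assignments meet the threshold.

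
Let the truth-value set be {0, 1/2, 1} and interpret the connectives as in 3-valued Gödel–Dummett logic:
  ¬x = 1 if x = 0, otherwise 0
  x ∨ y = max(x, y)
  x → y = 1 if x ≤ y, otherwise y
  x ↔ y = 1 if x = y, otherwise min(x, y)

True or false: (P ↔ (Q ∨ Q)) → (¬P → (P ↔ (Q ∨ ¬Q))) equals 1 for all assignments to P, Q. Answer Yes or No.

Counterexample: take P = 0, Q = 0.
Q ∨ Q = 0 ∨ 0 = 0
P ↔ (Q ∨ Q) = 0 ↔ 0 = 1
¬P = ¬0 = 1
¬Q = ¬0 = 1
Q ∨ ¬Q = 0 ∨ 1 = 1
P ↔ (Q ∨ ¬Q) = 0 ↔ 1 = 0
¬P → (P ↔ (Q ∨ ¬Q)) = 1 → 0 = 0
(P ↔ (Q ∨ Q)) → (¬P → (P ↔ (Q ∨ ¬Q))) = 1 → 0 = 0
This gives 0 ≠ 1.

No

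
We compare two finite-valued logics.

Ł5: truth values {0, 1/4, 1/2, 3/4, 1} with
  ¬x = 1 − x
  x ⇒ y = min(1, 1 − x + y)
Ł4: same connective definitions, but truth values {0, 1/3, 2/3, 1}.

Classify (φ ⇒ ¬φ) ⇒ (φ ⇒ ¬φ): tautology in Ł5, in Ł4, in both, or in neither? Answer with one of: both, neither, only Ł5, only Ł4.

In Ł5: every assignment gives 1 — tautology.
In Ł4: every assignment gives 1 — tautology.

both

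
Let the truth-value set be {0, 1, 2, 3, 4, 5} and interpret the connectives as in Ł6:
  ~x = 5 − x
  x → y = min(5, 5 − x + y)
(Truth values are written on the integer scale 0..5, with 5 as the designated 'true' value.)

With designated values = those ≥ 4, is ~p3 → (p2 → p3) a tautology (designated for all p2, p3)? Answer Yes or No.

No

Counterexample: take p2 = 2, p3 = 0.
~p3 = ~0 = 5
p2 → p3 = 2 → 0 = 3
~p3 → (p2 → p3) = 5 → 3 = 3
This gives 3, which is below 4.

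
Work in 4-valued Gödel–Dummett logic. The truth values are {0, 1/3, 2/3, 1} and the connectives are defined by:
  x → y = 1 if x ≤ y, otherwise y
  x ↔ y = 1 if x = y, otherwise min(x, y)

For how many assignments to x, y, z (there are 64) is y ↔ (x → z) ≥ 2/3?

value 1: 16 assignments (counts)
value 2/3: 11 assignments (counts)
value 1/3: 15 assignments
value 0: 22 assignments
So 27 of the 64 assignments meet the threshold.

27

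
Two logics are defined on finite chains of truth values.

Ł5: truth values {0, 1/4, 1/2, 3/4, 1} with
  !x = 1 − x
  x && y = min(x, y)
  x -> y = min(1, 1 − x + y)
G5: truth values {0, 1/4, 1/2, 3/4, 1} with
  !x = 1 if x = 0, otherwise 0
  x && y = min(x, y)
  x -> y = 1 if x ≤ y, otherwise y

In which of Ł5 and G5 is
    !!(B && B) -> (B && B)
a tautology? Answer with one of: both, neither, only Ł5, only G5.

only Ł5

In Ł5: every assignment gives 1 — tautology.
In G5: at B = 1/4 the value is 1/4 — not a tautology.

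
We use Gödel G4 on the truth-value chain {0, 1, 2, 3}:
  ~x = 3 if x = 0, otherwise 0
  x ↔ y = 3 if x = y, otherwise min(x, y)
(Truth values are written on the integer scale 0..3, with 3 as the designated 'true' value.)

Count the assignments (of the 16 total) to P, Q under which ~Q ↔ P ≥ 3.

4

P = 0, Q = 0 ↦ 0  <
P = 0, Q = 1 ↦ 3  ≥
P = 0, Q = 2 ↦ 3  ≥
P = 0, Q = 3 ↦ 3  ≥
P = 1, Q = 0 ↦ 1  <
P = 1, Q = 1 ↦ 0  <
P = 1, Q = 2 ↦ 0  <
P = 1, Q = 3 ↦ 0  <
P = 2, Q = 0 ↦ 2  <
P = 2, Q = 1 ↦ 0  <
P = 2, Q = 2 ↦ 0  <
P = 2, Q = 3 ↦ 0  <
P = 3, Q = 0 ↦ 3  ≥
P = 3, Q = 1 ↦ 0  <
P = 3, Q = 2 ↦ 0  <
P = 3, Q = 3 ↦ 0  <
So 4 of the 16 assignments meet the threshold.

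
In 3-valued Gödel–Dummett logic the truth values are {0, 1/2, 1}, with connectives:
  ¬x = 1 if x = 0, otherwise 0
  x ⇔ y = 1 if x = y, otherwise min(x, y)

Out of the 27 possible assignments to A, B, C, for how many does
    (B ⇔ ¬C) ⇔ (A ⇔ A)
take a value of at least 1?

value 1: 9 assignments (counts)
value 1/2: 3 assignments
value 0: 15 assignments
So 9 of the 27 assignments meet the threshold.

9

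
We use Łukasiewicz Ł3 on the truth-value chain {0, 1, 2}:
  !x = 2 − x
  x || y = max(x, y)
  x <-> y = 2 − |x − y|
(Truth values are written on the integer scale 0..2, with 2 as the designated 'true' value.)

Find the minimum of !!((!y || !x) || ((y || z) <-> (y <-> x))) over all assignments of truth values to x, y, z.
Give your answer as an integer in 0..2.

Take x = 1, y = 1, z = 0:
!y = !1 = 1
!x = !1 = 1
!y || !x = 1 || 1 = 1
y || z = 1 || 0 = 1
y <-> x = 1 <-> 1 = 2
(y || z) <-> (y <-> x) = 1 <-> 2 = 1
(!y || !x) || ((y || z) <-> (y <-> x)) = 1 || 1 = 1
!((!y || !x) || ((y || z) <-> (y <-> x))) = !1 = 1
!!((!y || !x) || ((y || z) <-> (y <-> x))) = !1 = 1
No assignment yields a value below 1, so this is the minimum.

1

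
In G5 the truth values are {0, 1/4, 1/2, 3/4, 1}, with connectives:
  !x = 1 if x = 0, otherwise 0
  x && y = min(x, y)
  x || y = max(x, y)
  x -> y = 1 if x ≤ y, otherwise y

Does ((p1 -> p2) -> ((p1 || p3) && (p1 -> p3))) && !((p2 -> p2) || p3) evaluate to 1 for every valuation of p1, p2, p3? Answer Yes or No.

No

Counterexample: take p1 = 0, p2 = 0, p3 = 0.
p1 -> p2 = 0 -> 0 = 1
p1 || p3 = 0 || 0 = 0
p1 -> p3 = 0 -> 0 = 1
(p1 || p3) && (p1 -> p3) = 0 && 1 = 0
(p1 -> p2) -> ((p1 || p3) && (p1 -> p3)) = 1 -> 0 = 0
p2 -> p2 = 0 -> 0 = 1
(p2 -> p2) || p3 = 1 || 0 = 1
!((p2 -> p2) || p3) = !1 = 0
((p1 -> p2) -> ((p1 || p3) && (p1 -> p3))) && !((p2 -> p2) || p3) = 0 && 0 = 0
This gives 0 ≠ 1.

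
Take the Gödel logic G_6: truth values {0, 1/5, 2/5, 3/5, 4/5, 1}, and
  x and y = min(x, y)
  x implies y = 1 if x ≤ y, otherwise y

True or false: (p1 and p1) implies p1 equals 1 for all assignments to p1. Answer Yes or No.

p1 = 0 ↦ 1
p1 = 1/5 ↦ 1
p1 = 2/5 ↦ 1
p1 = 3/5 ↦ 1
p1 = 4/5 ↦ 1
p1 = 1 ↦ 1
Every assignment gives a value ≥ 1.

Yes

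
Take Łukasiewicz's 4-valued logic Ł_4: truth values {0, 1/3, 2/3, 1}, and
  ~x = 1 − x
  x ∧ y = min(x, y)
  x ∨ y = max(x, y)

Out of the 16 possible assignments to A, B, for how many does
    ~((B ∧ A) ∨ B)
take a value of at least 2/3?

A = 0, B = 0 ↦ 1  ≥
A = 0, B = 1/3 ↦ 2/3  ≥
A = 0, B = 2/3 ↦ 1/3  <
A = 0, B = 1 ↦ 0  <
A = 1/3, B = 0 ↦ 1  ≥
A = 1/3, B = 1/3 ↦ 2/3  ≥
A = 1/3, B = 2/3 ↦ 1/3  <
A = 1/3, B = 1 ↦ 0  <
A = 2/3, B = 0 ↦ 1  ≥
A = 2/3, B = 1/3 ↦ 2/3  ≥
A = 2/3, B = 2/3 ↦ 1/3  <
A = 2/3, B = 1 ↦ 0  <
A = 1, B = 0 ↦ 1  ≥
A = 1, B = 1/3 ↦ 2/3  ≥
A = 1, B = 2/3 ↦ 1/3  <
A = 1, B = 1 ↦ 0  <
So 8 of the 16 assignments meet the threshold.

8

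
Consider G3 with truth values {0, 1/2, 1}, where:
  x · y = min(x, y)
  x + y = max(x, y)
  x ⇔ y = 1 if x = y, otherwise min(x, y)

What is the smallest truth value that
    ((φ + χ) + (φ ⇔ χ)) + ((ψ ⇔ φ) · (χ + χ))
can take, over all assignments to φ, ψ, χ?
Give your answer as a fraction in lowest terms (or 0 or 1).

Take φ = 0, ψ = 0, χ = 1/2:
φ + χ = 0 + 1/2 = 1/2
φ ⇔ χ = 0 ⇔ 1/2 = 0
(φ + χ) + (φ ⇔ χ) = 1/2 + 0 = 1/2
ψ ⇔ φ = 0 ⇔ 0 = 1
χ + χ = 1/2 + 1/2 = 1/2
(ψ ⇔ φ) · (χ + χ) = 1 · 1/2 = 1/2
((φ + χ) + (φ ⇔ χ)) + ((ψ ⇔ φ) · (χ + χ)) = 1/2 + 1/2 = 1/2
No assignment yields a value below 1/2, so this is the minimum.

1/2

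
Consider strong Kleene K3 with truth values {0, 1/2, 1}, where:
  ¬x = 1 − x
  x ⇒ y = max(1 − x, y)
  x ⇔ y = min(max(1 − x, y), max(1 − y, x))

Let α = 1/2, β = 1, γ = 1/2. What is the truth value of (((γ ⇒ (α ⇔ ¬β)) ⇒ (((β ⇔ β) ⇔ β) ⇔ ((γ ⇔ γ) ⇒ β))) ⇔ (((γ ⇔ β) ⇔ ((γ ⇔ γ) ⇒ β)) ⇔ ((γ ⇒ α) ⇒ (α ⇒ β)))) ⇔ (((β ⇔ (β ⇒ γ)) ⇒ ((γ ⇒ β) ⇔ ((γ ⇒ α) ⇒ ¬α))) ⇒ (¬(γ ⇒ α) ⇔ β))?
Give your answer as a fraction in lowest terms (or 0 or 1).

1/2

¬β = ¬1 = 0
α ⇔ ¬β = 1/2 ⇔ 0 = 1/2
γ ⇒ (α ⇔ ¬β) = 1/2 ⇒ 1/2 = 1/2
β ⇔ β = 1 ⇔ 1 = 1
(β ⇔ β) ⇔ β = 1 ⇔ 1 = 1
γ ⇔ γ = 1/2 ⇔ 1/2 = 1/2
(γ ⇔ γ) ⇒ β = 1/2 ⇒ 1 = 1
((β ⇔ β) ⇔ β) ⇔ ((γ ⇔ γ) ⇒ β) = 1 ⇔ 1 = 1
(γ ⇒ (α ⇔ ¬β)) ⇒ (((β ⇔ β) ⇔ β) ⇔ ((γ ⇔ γ) ⇒ β)) = 1/2 ⇒ 1 = 1
γ ⇔ β = 1/2 ⇔ 1 = 1/2
γ ⇔ γ = 1/2 ⇔ 1/2 = 1/2
(γ ⇔ γ) ⇒ β = 1/2 ⇒ 1 = 1
(γ ⇔ β) ⇔ ((γ ⇔ γ) ⇒ β) = 1/2 ⇔ 1 = 1/2
γ ⇒ α = 1/2 ⇒ 1/2 = 1/2
α ⇒ β = 1/2 ⇒ 1 = 1
(γ ⇒ α) ⇒ (α ⇒ β) = 1/2 ⇒ 1 = 1
((γ ⇔ β) ⇔ ((γ ⇔ γ) ⇒ β)) ⇔ ((γ ⇒ α) ⇒ (α ⇒ β)) = 1/2 ⇔ 1 = 1/2
((γ ⇒ (α ⇔ ¬β)) ⇒ (((β ⇔ β) ⇔ β) ⇔ ((γ ⇔ γ) ⇒ β))) ⇔ (((γ ⇔ β) ⇔ ((γ ⇔ γ) ⇒ β)) ⇔ ((γ ⇒ α) ⇒ (α ⇒ β))) = 1 ⇔ 1/2 = 1/2
β ⇒ γ = 1 ⇒ 1/2 = 1/2
β ⇔ (β ⇒ γ) = 1 ⇔ 1/2 = 1/2
γ ⇒ β = 1/2 ⇒ 1 = 1
γ ⇒ α = 1/2 ⇒ 1/2 = 1/2
¬α = ¬1/2 = 1/2
(γ ⇒ α) ⇒ ¬α = 1/2 ⇒ 1/2 = 1/2
(γ ⇒ β) ⇔ ((γ ⇒ α) ⇒ ¬α) = 1 ⇔ 1/2 = 1/2
(β ⇔ (β ⇒ γ)) ⇒ ((γ ⇒ β) ⇔ ((γ ⇒ α) ⇒ ¬α)) = 1/2 ⇒ 1/2 = 1/2
γ ⇒ α = 1/2 ⇒ 1/2 = 1/2
¬(γ ⇒ α) = ¬1/2 = 1/2
¬(γ ⇒ α) ⇔ β = 1/2 ⇔ 1 = 1/2
((β ⇔ (β ⇒ γ)) ⇒ ((γ ⇒ β) ⇔ ((γ ⇒ α) ⇒ ¬α))) ⇒ (¬(γ ⇒ α) ⇔ β) = 1/2 ⇒ 1/2 = 1/2
(((γ ⇒ (α ⇔ ¬β)) ⇒ (((β ⇔ β) ⇔ β) ⇔ ((γ ⇔ γ) ⇒ β))) ⇔ (((γ ⇔ β) ⇔ ((γ ⇔ γ) ⇒ β)) ⇔ ((γ ⇒ α) ⇒ (α ⇒ β)))) ⇔ (((β ⇔ (β ⇒ γ)) ⇒ ((γ ⇒ β) ⇔ ((γ ⇒ α) ⇒ ¬α))) ⇒ (¬(γ ⇒ α) ⇔ β)) = 1/2 ⇔ 1/2 = 1/2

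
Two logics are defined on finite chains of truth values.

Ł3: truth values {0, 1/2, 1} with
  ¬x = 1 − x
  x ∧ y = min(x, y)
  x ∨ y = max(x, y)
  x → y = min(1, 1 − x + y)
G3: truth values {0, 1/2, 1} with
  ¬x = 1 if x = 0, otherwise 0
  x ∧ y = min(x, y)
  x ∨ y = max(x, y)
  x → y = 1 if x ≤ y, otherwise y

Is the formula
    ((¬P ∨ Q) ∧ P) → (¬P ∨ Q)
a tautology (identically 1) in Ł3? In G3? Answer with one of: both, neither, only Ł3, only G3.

In Ł3: every assignment gives 1 — tautology.
In G3: every assignment gives 1 — tautology.

both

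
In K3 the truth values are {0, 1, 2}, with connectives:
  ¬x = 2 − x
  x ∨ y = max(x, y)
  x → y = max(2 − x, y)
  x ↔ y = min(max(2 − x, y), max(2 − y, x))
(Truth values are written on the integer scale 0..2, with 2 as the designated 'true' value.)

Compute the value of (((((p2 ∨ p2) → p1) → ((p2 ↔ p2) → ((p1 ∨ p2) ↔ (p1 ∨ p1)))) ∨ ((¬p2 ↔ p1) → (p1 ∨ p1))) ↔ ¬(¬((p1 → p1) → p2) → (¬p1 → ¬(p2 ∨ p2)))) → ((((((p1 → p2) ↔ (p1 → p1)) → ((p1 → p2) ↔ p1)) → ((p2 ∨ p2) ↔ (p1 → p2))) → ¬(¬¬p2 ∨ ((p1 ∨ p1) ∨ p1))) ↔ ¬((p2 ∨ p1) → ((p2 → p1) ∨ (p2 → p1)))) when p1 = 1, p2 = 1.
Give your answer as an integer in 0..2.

1

p2 ∨ p2 = 1 ∨ 1 = 1
(p2 ∨ p2) → p1 = 1 → 1 = 1
p2 ↔ p2 = 1 ↔ 1 = 1
p1 ∨ p2 = 1 ∨ 1 = 1
p1 ∨ p1 = 1 ∨ 1 = 1
(p1 ∨ p2) ↔ (p1 ∨ p1) = 1 ↔ 1 = 1
(p2 ↔ p2) → ((p1 ∨ p2) ↔ (p1 ∨ p1)) = 1 → 1 = 1
((p2 ∨ p2) → p1) → ((p2 ↔ p2) → ((p1 ∨ p2) ↔ (p1 ∨ p1))) = 1 → 1 = 1
¬p2 = ¬1 = 1
¬p2 ↔ p1 = 1 ↔ 1 = 1
p1 ∨ p1 = 1 ∨ 1 = 1
(¬p2 ↔ p1) → (p1 ∨ p1) = 1 → 1 = 1
(((p2 ∨ p2) → p1) → ((p2 ↔ p2) → ((p1 ∨ p2) ↔ (p1 ∨ p1)))) ∨ ((¬p2 ↔ p1) → (p1 ∨ p1)) = 1 ∨ 1 = 1
p1 → p1 = 1 → 1 = 1
(p1 → p1) → p2 = 1 → 1 = 1
¬((p1 → p1) → p2) = ¬1 = 1
¬p1 = ¬1 = 1
p2 ∨ p2 = 1 ∨ 1 = 1
¬(p2 ∨ p2) = ¬1 = 1
¬p1 → ¬(p2 ∨ p2) = 1 → 1 = 1
¬((p1 → p1) → p2) → (¬p1 → ¬(p2 ∨ p2)) = 1 → 1 = 1
¬(¬((p1 → p1) → p2) → (¬p1 → ¬(p2 ∨ p2))) = ¬1 = 1
((((p2 ∨ p2) → p1) → ((p2 ↔ p2) → ((p1 ∨ p2) ↔ (p1 ∨ p1)))) ∨ ((¬p2 ↔ p1) → (p1 ∨ p1))) ↔ ¬(¬((p1 → p1) → p2) → (¬p1 → ¬(p2 ∨ p2))) = 1 ↔ 1 = 1
p1 → p2 = 1 → 1 = 1
p1 → p1 = 1 → 1 = 1
(p1 → p2) ↔ (p1 → p1) = 1 ↔ 1 = 1
p1 → p2 = 1 → 1 = 1
(p1 → p2) ↔ p1 = 1 ↔ 1 = 1
((p1 → p2) ↔ (p1 → p1)) → ((p1 → p2) ↔ p1) = 1 → 1 = 1
p2 ∨ p2 = 1 ∨ 1 = 1
p1 → p2 = 1 → 1 = 1
(p2 ∨ p2) ↔ (p1 → p2) = 1 ↔ 1 = 1
(((p1 → p2) ↔ (p1 → p1)) → ((p1 → p2) ↔ p1)) → ((p2 ∨ p2) ↔ (p1 → p2)) = 1 → 1 = 1
¬p2 = ¬1 = 1
¬¬p2 = ¬1 = 1
p1 ∨ p1 = 1 ∨ 1 = 1
(p1 ∨ p1) ∨ p1 = 1 ∨ 1 = 1
¬¬p2 ∨ ((p1 ∨ p1) ∨ p1) = 1 ∨ 1 = 1
¬(¬¬p2 ∨ ((p1 ∨ p1) ∨ p1)) = ¬1 = 1
((((p1 → p2) ↔ (p1 → p1)) → ((p1 → p2) ↔ p1)) → ((p2 ∨ p2) ↔ (p1 → p2))) → ¬(¬¬p2 ∨ ((p1 ∨ p1) ∨ p1)) = 1 → 1 = 1
p2 ∨ p1 = 1 ∨ 1 = 1
p2 → p1 = 1 → 1 = 1
p2 → p1 = 1 → 1 = 1
(p2 → p1) ∨ (p2 → p1) = 1 ∨ 1 = 1
(p2 ∨ p1) → ((p2 → p1) ∨ (p2 → p1)) = 1 → 1 = 1
¬((p2 ∨ p1) → ((p2 → p1) ∨ (p2 → p1))) = ¬1 = 1
(((((p1 → p2) ↔ (p1 → p1)) → ((p1 → p2) ↔ p1)) → ((p2 ∨ p2) ↔ (p1 → p2))) → ¬(¬¬p2 ∨ ((p1 ∨ p1) ∨ p1))) ↔ ¬((p2 ∨ p1) → ((p2 → p1) ∨ (p2 → p1))) = 1 ↔ 1 = 1
(((((p2 ∨ p2) → p1) → ((p2 ↔ p2) → ((p1 ∨ p2) ↔ (p1 ∨ p1)))) ∨ ((¬p2 ↔ p1) → (p1 ∨ p1))) ↔ ¬(¬((p1 → p1) → p2) → (¬p1 → ¬(p2 ∨ p2)))) → ((((((p1 → p2) ↔ (p1 → p1)) → ((p1 → p2) ↔ p1)) → ((p2 ∨ p2) ↔ (p1 → p2))) → ¬(¬¬p2 ∨ ((p1 ∨ p1) ∨ p1))) ↔ ¬((p2 ∨ p1) → ((p2 → p1) ∨ (p2 → p1)))) = 1 → 1 = 1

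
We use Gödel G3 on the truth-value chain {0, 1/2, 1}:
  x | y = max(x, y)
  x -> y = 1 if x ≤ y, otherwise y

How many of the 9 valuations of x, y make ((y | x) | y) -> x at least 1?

6

x = 0, y = 0 ↦ 1  ≥
x = 0, y = 1/2 ↦ 0  <
x = 0, y = 1 ↦ 0  <
x = 1/2, y = 0 ↦ 1  ≥
x = 1/2, y = 1/2 ↦ 1  ≥
x = 1/2, y = 1 ↦ 1/2  <
x = 1, y = 0 ↦ 1  ≥
x = 1, y = 1/2 ↦ 1  ≥
x = 1, y = 1 ↦ 1  ≥
So 6 of the 9 assignments meet the threshold.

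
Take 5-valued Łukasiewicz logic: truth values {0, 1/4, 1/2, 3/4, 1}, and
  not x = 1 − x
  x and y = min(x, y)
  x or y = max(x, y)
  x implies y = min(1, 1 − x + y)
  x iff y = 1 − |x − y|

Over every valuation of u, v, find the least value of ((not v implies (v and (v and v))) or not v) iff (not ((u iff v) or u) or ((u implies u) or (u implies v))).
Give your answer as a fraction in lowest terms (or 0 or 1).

3/4

Take u = 0, v = 1/4:
not v = not 1/4 = 3/4
v and v = 1/4 and 1/4 = 1/4
v and (v and v) = 1/4 and 1/4 = 1/4
not v implies (v and (v and v)) = 3/4 implies 1/4 = 1/2
not v = not 1/4 = 3/4
(not v implies (v and (v and v))) or not v = 1/2 or 3/4 = 3/4
u iff v = 0 iff 1/4 = 3/4
(u iff v) or u = 3/4 or 0 = 3/4
not ((u iff v) or u) = not 3/4 = 1/4
u implies u = 0 implies 0 = 1
u implies v = 0 implies 1/4 = 1
(u implies u) or (u implies v) = 1 or 1 = 1
not ((u iff v) or u) or ((u implies u) or (u implies v)) = 1/4 or 1 = 1
((not v implies (v and (v and v))) or not v) iff (not ((u iff v) or u) or ((u implies u) or (u implies v))) = 3/4 iff 1 = 3/4
No assignment yields a value below 3/4, so this is the minimum.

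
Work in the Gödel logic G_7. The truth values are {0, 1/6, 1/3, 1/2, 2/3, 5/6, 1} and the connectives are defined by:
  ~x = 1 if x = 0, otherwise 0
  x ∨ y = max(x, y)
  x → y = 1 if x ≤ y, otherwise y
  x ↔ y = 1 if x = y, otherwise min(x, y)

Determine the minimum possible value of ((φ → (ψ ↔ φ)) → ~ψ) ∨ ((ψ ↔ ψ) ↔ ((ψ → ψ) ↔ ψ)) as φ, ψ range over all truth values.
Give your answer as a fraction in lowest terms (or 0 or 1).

1/6

Take φ = 0, ψ = 1/6:
ψ ↔ φ = 1/6 ↔ 0 = 0
φ → (ψ ↔ φ) = 0 → 0 = 1
~ψ = ~1/6 = 0
(φ → (ψ ↔ φ)) → ~ψ = 1 → 0 = 0
ψ ↔ ψ = 1/6 ↔ 1/6 = 1
ψ → ψ = 1/6 → 1/6 = 1
(ψ → ψ) ↔ ψ = 1 ↔ 1/6 = 1/6
(ψ ↔ ψ) ↔ ((ψ → ψ) ↔ ψ) = 1 ↔ 1/6 = 1/6
((φ → (ψ ↔ φ)) → ~ψ) ∨ ((ψ ↔ ψ) ↔ ((ψ → ψ) ↔ ψ)) = 0 ∨ 1/6 = 1/6
No assignment yields a value below 1/6, so this is the minimum.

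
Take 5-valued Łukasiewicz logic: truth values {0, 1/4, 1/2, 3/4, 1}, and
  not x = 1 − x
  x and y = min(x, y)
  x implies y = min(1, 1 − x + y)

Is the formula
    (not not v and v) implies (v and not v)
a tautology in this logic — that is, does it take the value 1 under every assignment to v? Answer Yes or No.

No

Counterexample: take v = 3/4.
not v = not 3/4 = 1/4
not not v = not 1/4 = 3/4
not not v and v = 3/4 and 3/4 = 3/4
not v = not 3/4 = 1/4
v and not v = 3/4 and 1/4 = 1/4
(not not v and v) implies (v and not v) = 3/4 implies 1/4 = 1/2
This gives 1/2 ≠ 1.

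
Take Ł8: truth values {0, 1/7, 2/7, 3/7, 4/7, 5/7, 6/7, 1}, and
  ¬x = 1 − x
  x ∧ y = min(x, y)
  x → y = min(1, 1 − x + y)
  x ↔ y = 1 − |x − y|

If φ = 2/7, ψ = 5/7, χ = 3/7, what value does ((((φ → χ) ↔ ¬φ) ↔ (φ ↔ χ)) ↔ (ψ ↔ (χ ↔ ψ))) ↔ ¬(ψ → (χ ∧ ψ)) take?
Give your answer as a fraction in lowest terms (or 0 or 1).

φ → χ = 2/7 → 3/7 = 1
¬φ = ¬2/7 = 5/7
(φ → χ) ↔ ¬φ = 1 ↔ 5/7 = 5/7
φ ↔ χ = 2/7 ↔ 3/7 = 6/7
((φ → χ) ↔ ¬φ) ↔ (φ ↔ χ) = 5/7 ↔ 6/7 = 6/7
χ ↔ ψ = 3/7 ↔ 5/7 = 5/7
ψ ↔ (χ ↔ ψ) = 5/7 ↔ 5/7 = 1
(((φ → χ) ↔ ¬φ) ↔ (φ ↔ χ)) ↔ (ψ ↔ (χ ↔ ψ)) = 6/7 ↔ 1 = 6/7
χ ∧ ψ = 3/7 ∧ 5/7 = 3/7
ψ → (χ ∧ ψ) = 5/7 → 3/7 = 5/7
¬(ψ → (χ ∧ ψ)) = ¬5/7 = 2/7
((((φ → χ) ↔ ¬φ) ↔ (φ ↔ χ)) ↔ (ψ ↔ (χ ↔ ψ))) ↔ ¬(ψ → (χ ∧ ψ)) = 6/7 ↔ 2/7 = 3/7

3/7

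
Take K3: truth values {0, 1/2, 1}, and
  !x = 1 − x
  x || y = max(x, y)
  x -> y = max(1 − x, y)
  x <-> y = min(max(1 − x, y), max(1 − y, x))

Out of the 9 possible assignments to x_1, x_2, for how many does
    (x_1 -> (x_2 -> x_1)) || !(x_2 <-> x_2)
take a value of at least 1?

7

x_1 = 0, x_2 = 0 ↦ 1  ≥
x_1 = 0, x_2 = 1/2 ↦ 1  ≥
x_1 = 0, x_2 = 1 ↦ 1  ≥
x_1 = 1/2, x_2 = 0 ↦ 1  ≥
x_1 = 1/2, x_2 = 1/2 ↦ 1/2  <
x_1 = 1/2, x_2 = 1 ↦ 1/2  <
x_1 = 1, x_2 = 0 ↦ 1  ≥
x_1 = 1, x_2 = 1/2 ↦ 1  ≥
x_1 = 1, x_2 = 1 ↦ 1  ≥
So 7 of the 9 assignments meet the threshold.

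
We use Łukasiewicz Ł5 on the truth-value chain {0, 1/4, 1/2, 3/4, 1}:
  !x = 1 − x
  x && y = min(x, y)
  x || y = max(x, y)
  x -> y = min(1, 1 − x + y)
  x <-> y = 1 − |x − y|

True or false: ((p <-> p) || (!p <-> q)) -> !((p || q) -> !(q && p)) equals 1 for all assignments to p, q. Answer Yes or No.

No

Counterexample: take p = 0, q = 0.
p <-> p = 0 <-> 0 = 1
!p = !0 = 1
!p <-> q = 1 <-> 0 = 0
(p <-> p) || (!p <-> q) = 1 || 0 = 1
p || q = 0 || 0 = 0
q && p = 0 && 0 = 0
!(q && p) = !0 = 1
(p || q) -> !(q && p) = 0 -> 1 = 1
!((p || q) -> !(q && p)) = !1 = 0
((p <-> p) || (!p <-> q)) -> !((p || q) -> !(q && p)) = 1 -> 0 = 0
This gives 0 ≠ 1.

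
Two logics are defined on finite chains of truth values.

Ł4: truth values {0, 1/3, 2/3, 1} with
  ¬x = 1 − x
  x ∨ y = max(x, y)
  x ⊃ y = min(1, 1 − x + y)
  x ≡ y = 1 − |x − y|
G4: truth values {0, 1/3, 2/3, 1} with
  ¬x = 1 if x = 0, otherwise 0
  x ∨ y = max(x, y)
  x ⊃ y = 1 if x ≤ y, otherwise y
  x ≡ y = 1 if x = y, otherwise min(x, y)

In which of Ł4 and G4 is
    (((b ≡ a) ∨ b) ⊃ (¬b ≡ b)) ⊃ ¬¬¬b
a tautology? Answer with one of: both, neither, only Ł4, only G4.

In Ł4: at a = 0, b = 1/3 the value is 2/3 — not a tautology.
In G4: every assignment gives 1 — tautology.

only G4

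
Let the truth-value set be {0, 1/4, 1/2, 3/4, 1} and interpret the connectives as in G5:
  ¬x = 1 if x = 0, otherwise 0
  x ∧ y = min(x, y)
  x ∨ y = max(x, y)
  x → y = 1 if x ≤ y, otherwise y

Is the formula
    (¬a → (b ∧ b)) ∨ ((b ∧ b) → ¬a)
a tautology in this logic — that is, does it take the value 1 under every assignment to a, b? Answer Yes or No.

Yes

At a = 1/2, b = 0, for instance:
¬a = ¬1/2 = 0
b ∧ b = 0 ∧ 0 = 0
¬a → (b ∧ b) = 0 → 0 = 1
(b ∧ b) → ¬a = 0 → 0 = 1
(¬a → (b ∧ b)) ∨ ((b ∧ b) → ¬a) = 1 ∨ 1 = 1
and checking the remaining 24 assignments likewise gives ≥ 1 in every case.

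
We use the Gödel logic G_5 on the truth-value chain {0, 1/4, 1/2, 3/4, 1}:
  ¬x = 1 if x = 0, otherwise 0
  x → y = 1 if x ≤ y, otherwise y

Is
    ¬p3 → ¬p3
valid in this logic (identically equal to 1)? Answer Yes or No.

p3 = 0 ↦ 1
p3 = 1/4 ↦ 1
p3 = 1/2 ↦ 1
p3 = 3/4 ↦ 1
p3 = 1 ↦ 1
Every assignment gives a value ≥ 1.

Yes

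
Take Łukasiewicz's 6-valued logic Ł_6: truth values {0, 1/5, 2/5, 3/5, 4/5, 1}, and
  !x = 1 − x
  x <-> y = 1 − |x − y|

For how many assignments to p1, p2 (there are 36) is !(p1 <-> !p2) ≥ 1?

2

value 1: 2 assignments (counts)
value 4/5: 4 assignments
value 3/5: 6 assignments
value 2/5: 8 assignments
value 1/5: 10 assignments
value 0: 6 assignments
So 2 of the 36 assignments meet the threshold.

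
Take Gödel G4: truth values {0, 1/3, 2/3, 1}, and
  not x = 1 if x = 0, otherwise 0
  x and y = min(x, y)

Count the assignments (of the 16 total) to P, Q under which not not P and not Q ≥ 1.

P = 0, Q = 0 ↦ 0  <
P = 0, Q = 1/3 ↦ 0  <
P = 0, Q = 2/3 ↦ 0  <
P = 0, Q = 1 ↦ 0  <
P = 1/3, Q = 0 ↦ 1  ≥
P = 1/3, Q = 1/3 ↦ 0  <
P = 1/3, Q = 2/3 ↦ 0  <
P = 1/3, Q = 1 ↦ 0  <
P = 2/3, Q = 0 ↦ 1  ≥
P = 2/3, Q = 1/3 ↦ 0  <
P = 2/3, Q = 2/3 ↦ 0  <
P = 2/3, Q = 1 ↦ 0  <
P = 1, Q = 0 ↦ 1  ≥
P = 1, Q = 1/3 ↦ 0  <
P = 1, Q = 2/3 ↦ 0  <
P = 1, Q = 1 ↦ 0  <
So 3 of the 16 assignments meet the threshold.

3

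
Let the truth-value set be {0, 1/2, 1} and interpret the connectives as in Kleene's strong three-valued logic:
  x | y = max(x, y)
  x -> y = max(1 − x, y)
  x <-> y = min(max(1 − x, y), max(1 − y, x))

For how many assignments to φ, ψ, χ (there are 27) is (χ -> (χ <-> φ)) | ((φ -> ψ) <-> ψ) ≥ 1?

value 1: 18 assignments (counts)
value 1/2: 8 assignments
value 0: 1 assignment
So 18 of the 27 assignments meet the threshold.

18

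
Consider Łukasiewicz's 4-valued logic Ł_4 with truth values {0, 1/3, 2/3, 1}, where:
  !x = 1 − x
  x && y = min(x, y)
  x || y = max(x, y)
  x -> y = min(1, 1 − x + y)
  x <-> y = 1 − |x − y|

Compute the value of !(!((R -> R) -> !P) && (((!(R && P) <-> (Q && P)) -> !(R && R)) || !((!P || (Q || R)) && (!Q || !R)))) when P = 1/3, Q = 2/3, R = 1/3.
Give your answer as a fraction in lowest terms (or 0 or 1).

2/3

R -> R = 1/3 -> 1/3 = 1
!P = !1/3 = 2/3
(R -> R) -> !P = 1 -> 2/3 = 2/3
!((R -> R) -> !P) = !2/3 = 1/3
R && P = 1/3 && 1/3 = 1/3
!(R && P) = !1/3 = 2/3
Q && P = 2/3 && 1/3 = 1/3
!(R && P) <-> (Q && P) = 2/3 <-> 1/3 = 2/3
R && R = 1/3 && 1/3 = 1/3
!(R && R) = !1/3 = 2/3
(!(R && P) <-> (Q && P)) -> !(R && R) = 2/3 -> 2/3 = 1
!P = !1/3 = 2/3
Q || R = 2/3 || 1/3 = 2/3
!P || (Q || R) = 2/3 || 2/3 = 2/3
!Q = !2/3 = 1/3
!R = !1/3 = 2/3
!Q || !R = 1/3 || 2/3 = 2/3
(!P || (Q || R)) && (!Q || !R) = 2/3 && 2/3 = 2/3
!((!P || (Q || R)) && (!Q || !R)) = !2/3 = 1/3
((!(R && P) <-> (Q && P)) -> !(R && R)) || !((!P || (Q || R)) && (!Q || !R)) = 1 || 1/3 = 1
!((R -> R) -> !P) && (((!(R && P) <-> (Q && P)) -> !(R && R)) || !((!P || (Q || R)) && (!Q || !R))) = 1/3 && 1 = 1/3
!(!((R -> R) -> !P) && (((!(R && P) <-> (Q && P)) -> !(R && R)) || !((!P || (Q || R)) && (!Q || !R)))) = !1/3 = 2/3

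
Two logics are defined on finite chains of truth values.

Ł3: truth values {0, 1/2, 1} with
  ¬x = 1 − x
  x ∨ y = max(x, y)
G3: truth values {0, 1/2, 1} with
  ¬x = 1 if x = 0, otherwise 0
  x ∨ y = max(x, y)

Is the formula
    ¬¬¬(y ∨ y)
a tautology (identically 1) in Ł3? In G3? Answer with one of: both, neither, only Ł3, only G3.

neither

In Ł3: at y = 1/2 the value is 1/2 — not a tautology.
In G3: at y = 1/2 the value is 0 — not a tautology.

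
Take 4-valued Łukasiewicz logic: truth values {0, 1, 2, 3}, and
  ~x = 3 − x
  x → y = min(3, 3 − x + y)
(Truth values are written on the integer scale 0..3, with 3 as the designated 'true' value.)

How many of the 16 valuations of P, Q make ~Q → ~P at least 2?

13

P = 0, Q = 0 ↦ 3  ≥
P = 0, Q = 1 ↦ 3  ≥
P = 0, Q = 2 ↦ 3  ≥
P = 0, Q = 3 ↦ 3  ≥
P = 1, Q = 0 ↦ 2  ≥
P = 1, Q = 1 ↦ 3  ≥
P = 1, Q = 2 ↦ 3  ≥
P = 1, Q = 3 ↦ 3  ≥
P = 2, Q = 0 ↦ 1  <
P = 2, Q = 1 ↦ 2  ≥
P = 2, Q = 2 ↦ 3  ≥
P = 2, Q = 3 ↦ 3  ≥
P = 3, Q = 0 ↦ 0  <
P = 3, Q = 1 ↦ 1  <
P = 3, Q = 2 ↦ 2  ≥
P = 3, Q = 3 ↦ 3  ≥
So 13 of the 16 assignments meet the threshold.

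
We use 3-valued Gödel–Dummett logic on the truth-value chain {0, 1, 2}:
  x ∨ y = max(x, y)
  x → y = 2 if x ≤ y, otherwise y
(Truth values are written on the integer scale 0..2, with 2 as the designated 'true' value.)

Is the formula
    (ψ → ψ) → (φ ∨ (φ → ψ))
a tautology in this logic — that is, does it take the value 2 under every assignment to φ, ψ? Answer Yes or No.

No

Counterexample: take φ = 1, ψ = 0.
ψ → ψ = 0 → 0 = 2
φ → ψ = 1 → 0 = 0
φ ∨ (φ → ψ) = 1 ∨ 0 = 1
(ψ → ψ) → (φ ∨ (φ → ψ)) = 2 → 1 = 1
This gives 1 ≠ 2.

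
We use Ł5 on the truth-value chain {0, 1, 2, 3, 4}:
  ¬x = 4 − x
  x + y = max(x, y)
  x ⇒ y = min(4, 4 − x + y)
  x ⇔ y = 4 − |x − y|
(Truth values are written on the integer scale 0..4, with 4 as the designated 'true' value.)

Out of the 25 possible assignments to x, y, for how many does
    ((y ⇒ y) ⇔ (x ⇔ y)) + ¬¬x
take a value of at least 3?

value 4: 9 assignments (counts)
value 3: 9 assignments (counts)
value 2: 4 assignments
value 1: 2 assignments
value 0: 1 assignment
So 18 of the 25 assignments meet the threshold.

18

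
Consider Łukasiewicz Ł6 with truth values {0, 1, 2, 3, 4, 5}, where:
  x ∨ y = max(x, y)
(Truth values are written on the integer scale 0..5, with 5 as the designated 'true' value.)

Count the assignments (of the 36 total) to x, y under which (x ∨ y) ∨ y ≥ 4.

20

value 5: 11 assignments (counts)
value 4: 9 assignments (counts)
value 3: 7 assignments
value 2: 5 assignments
value 1: 3 assignments
value 0: 1 assignment
So 20 of the 36 assignments meet the threshold.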